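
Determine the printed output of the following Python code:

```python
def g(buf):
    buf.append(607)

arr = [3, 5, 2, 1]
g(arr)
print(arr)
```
[3, 5, 2, 1, 607]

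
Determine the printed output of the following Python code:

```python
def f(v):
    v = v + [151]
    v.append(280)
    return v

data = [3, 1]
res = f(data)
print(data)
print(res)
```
[3, 1]
[3, 1, 151, 280]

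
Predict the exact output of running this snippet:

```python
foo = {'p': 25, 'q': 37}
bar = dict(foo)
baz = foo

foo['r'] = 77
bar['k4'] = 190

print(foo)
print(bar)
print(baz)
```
{'p': 25, 'q': 37, 'r': 77}
{'p': 25, 'q': 37, 'k4': 190}
{'p': 25, 'q': 37, 'r': 77}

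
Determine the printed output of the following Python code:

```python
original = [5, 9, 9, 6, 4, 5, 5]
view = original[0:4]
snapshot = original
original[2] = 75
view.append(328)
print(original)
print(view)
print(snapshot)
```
[5, 9, 75, 6, 4, 5, 5]
[5, 9, 9, 6, 328]
[5, 9, 75, 6, 4, 5, 5]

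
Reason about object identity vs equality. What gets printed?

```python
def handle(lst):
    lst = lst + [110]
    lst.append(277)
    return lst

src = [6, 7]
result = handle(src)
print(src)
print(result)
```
[6, 7]
[6, 7, 110, 277]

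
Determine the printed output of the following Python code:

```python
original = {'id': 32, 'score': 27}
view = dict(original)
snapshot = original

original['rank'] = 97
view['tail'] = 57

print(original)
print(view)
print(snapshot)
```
{'id': 32, 'score': 27, 'rank': 97}
{'id': 32, 'score': 27, 'tail': 57}
{'id': 32, 'score': 27, 'rank': 97}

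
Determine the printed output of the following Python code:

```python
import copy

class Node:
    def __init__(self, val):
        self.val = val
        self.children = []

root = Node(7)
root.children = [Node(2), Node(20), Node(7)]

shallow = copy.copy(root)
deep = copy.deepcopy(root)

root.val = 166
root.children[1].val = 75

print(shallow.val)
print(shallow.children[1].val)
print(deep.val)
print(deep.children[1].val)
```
7
75
7
20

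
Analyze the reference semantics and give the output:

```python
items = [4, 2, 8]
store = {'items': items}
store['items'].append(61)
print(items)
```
[4, 2, 8, 61]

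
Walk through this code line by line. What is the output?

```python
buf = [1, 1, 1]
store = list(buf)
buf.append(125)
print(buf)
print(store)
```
[1, 1, 1, 125]
[1, 1, 1]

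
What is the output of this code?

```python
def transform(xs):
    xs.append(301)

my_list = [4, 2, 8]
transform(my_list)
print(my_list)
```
[4, 2, 8, 301]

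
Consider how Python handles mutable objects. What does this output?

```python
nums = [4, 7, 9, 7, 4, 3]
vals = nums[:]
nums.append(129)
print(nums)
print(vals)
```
[4, 7, 9, 7, 4, 3, 129]
[4, 7, 9, 7, 4, 3]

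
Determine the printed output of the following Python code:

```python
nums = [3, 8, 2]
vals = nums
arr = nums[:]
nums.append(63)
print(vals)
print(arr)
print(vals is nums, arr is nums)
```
[3, 8, 2, 63]
[3, 8, 2]
True False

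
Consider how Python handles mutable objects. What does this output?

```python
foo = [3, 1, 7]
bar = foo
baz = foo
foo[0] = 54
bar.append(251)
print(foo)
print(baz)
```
[54, 1, 7, 251]
[54, 1, 7, 251]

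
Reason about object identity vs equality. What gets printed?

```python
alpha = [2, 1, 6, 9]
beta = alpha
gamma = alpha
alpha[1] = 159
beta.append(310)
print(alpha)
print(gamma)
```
[2, 159, 6, 9, 310]
[2, 159, 6, 9, 310]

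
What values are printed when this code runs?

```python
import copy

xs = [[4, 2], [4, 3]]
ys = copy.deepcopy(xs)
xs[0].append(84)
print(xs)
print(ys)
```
[[4, 2, 84], [4, 3]]
[[4, 2], [4, 3]]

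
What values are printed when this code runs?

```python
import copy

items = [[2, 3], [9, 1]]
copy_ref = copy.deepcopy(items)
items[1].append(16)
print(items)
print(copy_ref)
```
[[2, 3], [9, 1, 16]]
[[2, 3], [9, 1]]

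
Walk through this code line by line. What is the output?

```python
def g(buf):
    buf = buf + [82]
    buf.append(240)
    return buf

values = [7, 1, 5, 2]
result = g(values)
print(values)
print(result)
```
[7, 1, 5, 2]
[7, 1, 5, 2, 82, 240]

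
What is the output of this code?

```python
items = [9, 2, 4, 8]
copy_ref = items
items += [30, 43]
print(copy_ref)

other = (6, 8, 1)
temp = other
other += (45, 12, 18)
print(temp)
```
[9, 2, 4, 8, 30, 43]
(6, 8, 1)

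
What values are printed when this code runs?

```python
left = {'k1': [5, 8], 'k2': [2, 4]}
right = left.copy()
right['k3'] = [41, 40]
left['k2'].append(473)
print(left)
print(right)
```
{'k1': [5, 8], 'k2': [2, 4, 473]}
{'k1': [5, 8], 'k2': [2, 4, 473], 'k3': [41, 40]}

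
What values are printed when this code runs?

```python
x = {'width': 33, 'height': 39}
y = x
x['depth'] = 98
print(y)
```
{'width': 33, 'height': 39, 'depth': 98}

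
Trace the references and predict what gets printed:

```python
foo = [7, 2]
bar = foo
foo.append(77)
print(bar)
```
[7, 2, 77]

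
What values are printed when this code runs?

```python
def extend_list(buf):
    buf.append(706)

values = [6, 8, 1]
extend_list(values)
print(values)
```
[6, 8, 1, 706]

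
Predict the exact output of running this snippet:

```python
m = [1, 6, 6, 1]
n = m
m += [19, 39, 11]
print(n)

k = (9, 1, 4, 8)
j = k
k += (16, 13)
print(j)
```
[1, 6, 6, 1, 19, 39, 11]
(9, 1, 4, 8)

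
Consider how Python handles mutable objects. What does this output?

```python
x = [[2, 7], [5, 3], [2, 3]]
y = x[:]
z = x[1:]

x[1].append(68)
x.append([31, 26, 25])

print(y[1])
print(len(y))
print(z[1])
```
[5, 3, 68]
3
[2, 3]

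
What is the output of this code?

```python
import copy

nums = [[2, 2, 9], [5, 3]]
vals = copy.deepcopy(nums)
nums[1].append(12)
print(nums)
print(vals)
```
[[2, 2, 9], [5, 3, 12]]
[[2, 2, 9], [5, 3]]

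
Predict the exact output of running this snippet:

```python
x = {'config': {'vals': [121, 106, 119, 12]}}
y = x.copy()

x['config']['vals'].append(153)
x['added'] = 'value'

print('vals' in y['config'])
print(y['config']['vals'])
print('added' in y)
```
True
[121, 106, 119, 12, 153]
False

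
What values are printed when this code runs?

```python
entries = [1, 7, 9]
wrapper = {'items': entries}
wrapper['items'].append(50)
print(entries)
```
[1, 7, 9, 50]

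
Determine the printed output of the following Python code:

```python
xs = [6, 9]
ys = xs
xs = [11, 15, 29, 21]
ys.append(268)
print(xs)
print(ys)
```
[11, 15, 29, 21]
[6, 9, 268]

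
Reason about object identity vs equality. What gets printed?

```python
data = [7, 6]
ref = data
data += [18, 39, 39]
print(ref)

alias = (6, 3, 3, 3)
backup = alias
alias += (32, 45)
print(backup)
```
[7, 6, 18, 39, 39]
(6, 3, 3, 3)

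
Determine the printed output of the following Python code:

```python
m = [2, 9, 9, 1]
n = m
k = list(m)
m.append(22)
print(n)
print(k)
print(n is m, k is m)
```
[2, 9, 9, 1, 22]
[2, 9, 9, 1]
True False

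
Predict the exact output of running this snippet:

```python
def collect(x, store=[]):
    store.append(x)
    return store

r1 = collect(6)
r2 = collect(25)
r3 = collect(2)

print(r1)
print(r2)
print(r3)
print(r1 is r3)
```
[6, 25, 2]
[6, 25, 2]
[6, 25, 2]
True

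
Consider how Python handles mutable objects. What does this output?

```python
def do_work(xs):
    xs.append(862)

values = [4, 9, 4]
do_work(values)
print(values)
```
[4, 9, 4, 862]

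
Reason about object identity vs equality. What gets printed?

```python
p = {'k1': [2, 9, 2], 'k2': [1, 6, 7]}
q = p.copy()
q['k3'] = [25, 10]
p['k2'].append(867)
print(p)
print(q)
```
{'k1': [2, 9, 2], 'k2': [1, 6, 7, 867]}
{'k1': [2, 9, 2], 'k2': [1, 6, 7, 867], 'k3': [25, 10]}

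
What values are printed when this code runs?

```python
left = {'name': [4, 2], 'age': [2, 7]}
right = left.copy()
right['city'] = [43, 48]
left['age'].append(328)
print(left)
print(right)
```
{'name': [4, 2], 'age': [2, 7, 328]}
{'name': [4, 2], 'age': [2, 7, 328], 'city': [43, 48]}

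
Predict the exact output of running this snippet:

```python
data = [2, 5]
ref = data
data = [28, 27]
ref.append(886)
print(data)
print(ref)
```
[28, 27]
[2, 5, 886]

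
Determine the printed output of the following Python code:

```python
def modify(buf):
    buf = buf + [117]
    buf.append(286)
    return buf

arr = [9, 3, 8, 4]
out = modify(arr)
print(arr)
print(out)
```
[9, 3, 8, 4]
[9, 3, 8, 4, 117, 286]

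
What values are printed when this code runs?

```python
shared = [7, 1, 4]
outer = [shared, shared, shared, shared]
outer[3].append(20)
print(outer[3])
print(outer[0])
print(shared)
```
[7, 1, 4, 20]
[7, 1, 4, 20]
[7, 1, 4, 20]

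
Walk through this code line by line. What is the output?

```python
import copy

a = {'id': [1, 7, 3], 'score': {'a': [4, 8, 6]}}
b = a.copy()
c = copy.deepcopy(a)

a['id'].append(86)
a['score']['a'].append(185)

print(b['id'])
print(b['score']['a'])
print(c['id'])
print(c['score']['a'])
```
[1, 7, 3, 86]
[4, 8, 6, 185]
[1, 7, 3]
[4, 8, 6]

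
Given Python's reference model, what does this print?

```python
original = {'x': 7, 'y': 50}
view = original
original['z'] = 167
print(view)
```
{'x': 7, 'y': 50, 'z': 167}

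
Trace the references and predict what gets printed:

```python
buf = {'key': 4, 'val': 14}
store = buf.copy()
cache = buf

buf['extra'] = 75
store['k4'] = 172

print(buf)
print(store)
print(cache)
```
{'key': 4, 'val': 14, 'extra': 75}
{'key': 4, 'val': 14, 'k4': 172}
{'key': 4, 'val': 14, 'extra': 75}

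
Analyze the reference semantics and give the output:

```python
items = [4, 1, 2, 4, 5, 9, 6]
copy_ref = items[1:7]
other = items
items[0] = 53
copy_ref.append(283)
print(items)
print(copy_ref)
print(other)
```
[53, 1, 2, 4, 5, 9, 6]
[1, 2, 4, 5, 9, 6, 283]
[53, 1, 2, 4, 5, 9, 6]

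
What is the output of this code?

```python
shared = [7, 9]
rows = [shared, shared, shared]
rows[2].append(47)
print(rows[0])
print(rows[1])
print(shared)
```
[7, 9, 47]
[7, 9, 47]
[7, 9, 47]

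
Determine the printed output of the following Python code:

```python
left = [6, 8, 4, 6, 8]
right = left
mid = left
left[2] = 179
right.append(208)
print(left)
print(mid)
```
[6, 8, 179, 6, 8, 208]
[6, 8, 179, 6, 8, 208]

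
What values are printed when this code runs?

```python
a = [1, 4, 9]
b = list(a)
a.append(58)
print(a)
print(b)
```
[1, 4, 9, 58]
[1, 4, 9]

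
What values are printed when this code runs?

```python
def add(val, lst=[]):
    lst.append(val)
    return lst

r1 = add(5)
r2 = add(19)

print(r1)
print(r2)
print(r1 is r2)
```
[5, 19]
[5, 19]
True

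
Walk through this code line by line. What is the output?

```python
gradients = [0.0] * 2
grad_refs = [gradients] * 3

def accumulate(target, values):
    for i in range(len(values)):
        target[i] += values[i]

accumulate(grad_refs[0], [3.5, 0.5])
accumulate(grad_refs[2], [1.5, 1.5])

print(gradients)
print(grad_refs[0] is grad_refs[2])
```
[5.0, 2.0]
True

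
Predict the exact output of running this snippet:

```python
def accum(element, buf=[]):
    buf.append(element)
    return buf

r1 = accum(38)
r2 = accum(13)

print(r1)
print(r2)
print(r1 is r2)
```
[38, 13]
[38, 13]
True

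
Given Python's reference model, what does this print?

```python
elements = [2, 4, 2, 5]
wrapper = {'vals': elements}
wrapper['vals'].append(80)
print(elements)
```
[2, 4, 2, 5, 80]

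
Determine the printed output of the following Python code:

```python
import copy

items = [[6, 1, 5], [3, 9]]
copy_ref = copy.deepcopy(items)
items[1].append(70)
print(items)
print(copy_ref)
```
[[6, 1, 5], [3, 9, 70]]
[[6, 1, 5], [3, 9]]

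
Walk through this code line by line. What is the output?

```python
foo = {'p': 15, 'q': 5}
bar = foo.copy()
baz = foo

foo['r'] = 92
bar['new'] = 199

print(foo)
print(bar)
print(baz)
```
{'p': 15, 'q': 5, 'r': 92}
{'p': 15, 'q': 5, 'new': 199}
{'p': 15, 'q': 5, 'r': 92}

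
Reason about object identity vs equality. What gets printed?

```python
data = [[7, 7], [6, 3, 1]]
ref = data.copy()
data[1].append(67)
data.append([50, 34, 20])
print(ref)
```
[[7, 7], [6, 3, 1, 67]]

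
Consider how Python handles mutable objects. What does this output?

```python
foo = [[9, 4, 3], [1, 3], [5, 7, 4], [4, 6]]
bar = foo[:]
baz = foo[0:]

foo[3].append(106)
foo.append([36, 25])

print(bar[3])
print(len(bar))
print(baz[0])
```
[4, 6, 106]
4
[9, 4, 3]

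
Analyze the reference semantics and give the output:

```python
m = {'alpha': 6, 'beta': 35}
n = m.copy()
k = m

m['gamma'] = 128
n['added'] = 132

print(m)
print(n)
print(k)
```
{'alpha': 6, 'beta': 35, 'gamma': 128}
{'alpha': 6, 'beta': 35, 'added': 132}
{'alpha': 6, 'beta': 35, 'gamma': 128}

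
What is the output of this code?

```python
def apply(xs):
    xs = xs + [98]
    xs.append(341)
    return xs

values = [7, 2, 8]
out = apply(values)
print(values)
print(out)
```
[7, 2, 8]
[7, 2, 8, 98, 341]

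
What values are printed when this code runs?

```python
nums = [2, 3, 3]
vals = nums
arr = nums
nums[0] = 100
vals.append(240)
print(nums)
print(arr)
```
[100, 3, 3, 240]
[100, 3, 3, 240]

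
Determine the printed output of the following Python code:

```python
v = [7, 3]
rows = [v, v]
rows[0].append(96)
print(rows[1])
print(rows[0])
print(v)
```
[7, 3, 96]
[7, 3, 96]
[7, 3, 96]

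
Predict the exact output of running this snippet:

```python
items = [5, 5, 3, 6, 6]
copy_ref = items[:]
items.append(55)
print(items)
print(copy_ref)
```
[5, 5, 3, 6, 6, 55]
[5, 5, 3, 6, 6]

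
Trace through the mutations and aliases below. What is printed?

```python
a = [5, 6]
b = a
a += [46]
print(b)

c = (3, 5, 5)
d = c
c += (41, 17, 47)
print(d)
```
[5, 6, 46]
(3, 5, 5)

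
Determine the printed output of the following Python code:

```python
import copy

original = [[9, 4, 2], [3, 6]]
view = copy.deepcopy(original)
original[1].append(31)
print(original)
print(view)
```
[[9, 4, 2], [3, 6, 31]]
[[9, 4, 2], [3, 6]]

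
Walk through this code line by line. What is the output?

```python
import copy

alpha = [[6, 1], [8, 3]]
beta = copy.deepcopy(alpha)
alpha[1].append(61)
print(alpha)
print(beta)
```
[[6, 1], [8, 3, 61]]
[[6, 1], [8, 3]]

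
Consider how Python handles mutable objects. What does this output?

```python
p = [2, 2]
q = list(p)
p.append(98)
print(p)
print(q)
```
[2, 2, 98]
[2, 2]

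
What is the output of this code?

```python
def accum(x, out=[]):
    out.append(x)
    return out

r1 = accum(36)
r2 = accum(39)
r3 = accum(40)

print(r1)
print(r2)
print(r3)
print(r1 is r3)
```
[36, 39, 40]
[36, 39, 40]
[36, 39, 40]
True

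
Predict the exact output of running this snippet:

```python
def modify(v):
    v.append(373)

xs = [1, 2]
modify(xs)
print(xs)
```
[1, 2, 373]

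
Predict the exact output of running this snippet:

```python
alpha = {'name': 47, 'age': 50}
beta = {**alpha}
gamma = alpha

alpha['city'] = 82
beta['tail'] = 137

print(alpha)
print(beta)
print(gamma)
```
{'name': 47, 'age': 50, 'city': 82}
{'name': 47, 'age': 50, 'tail': 137}
{'name': 47, 'age': 50, 'city': 82}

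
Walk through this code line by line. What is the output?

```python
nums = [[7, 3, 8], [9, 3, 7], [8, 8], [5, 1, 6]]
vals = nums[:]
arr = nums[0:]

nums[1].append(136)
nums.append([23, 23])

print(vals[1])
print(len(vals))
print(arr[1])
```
[9, 3, 7, 136]
4
[9, 3, 7, 136]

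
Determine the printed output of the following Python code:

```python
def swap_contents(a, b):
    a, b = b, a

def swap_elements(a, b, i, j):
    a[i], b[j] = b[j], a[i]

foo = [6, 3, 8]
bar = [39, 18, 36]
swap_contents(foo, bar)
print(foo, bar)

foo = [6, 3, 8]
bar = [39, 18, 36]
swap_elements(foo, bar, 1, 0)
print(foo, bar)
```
[6, 3, 8] [39, 18, 36]
[6, 39, 8] [3, 18, 36]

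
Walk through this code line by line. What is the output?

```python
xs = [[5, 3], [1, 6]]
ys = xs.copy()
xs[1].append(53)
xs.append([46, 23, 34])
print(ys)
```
[[5, 3], [1, 6, 53]]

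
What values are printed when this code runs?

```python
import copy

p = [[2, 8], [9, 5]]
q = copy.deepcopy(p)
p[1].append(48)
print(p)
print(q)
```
[[2, 8], [9, 5, 48]]
[[2, 8], [9, 5]]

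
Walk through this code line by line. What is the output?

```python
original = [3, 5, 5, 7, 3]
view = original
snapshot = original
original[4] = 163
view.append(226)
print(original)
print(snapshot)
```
[3, 5, 5, 7, 163, 226]
[3, 5, 5, 7, 163, 226]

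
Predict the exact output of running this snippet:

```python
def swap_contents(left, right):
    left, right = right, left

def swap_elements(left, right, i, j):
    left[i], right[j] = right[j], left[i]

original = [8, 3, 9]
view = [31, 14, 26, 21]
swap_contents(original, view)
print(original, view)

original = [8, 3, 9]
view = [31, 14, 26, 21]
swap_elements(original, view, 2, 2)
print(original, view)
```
[8, 3, 9] [31, 14, 26, 21]
[8, 3, 26] [31, 14, 9, 21]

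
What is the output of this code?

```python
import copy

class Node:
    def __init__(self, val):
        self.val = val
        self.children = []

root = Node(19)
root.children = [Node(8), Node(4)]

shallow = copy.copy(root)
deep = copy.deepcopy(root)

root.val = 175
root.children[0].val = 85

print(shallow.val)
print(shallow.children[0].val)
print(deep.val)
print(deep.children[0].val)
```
19
85
19
8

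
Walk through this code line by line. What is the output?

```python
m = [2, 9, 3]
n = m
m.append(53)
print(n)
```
[2, 9, 3, 53]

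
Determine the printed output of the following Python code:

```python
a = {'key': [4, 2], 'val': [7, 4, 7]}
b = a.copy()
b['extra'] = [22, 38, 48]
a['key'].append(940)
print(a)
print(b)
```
{'key': [4, 2, 940], 'val': [7, 4, 7]}
{'key': [4, 2, 940], 'val': [7, 4, 7], 'extra': [22, 38, 48]}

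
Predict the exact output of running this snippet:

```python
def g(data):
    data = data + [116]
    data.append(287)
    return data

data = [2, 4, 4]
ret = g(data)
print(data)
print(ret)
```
[2, 4, 4]
[2, 4, 4, 116, 287]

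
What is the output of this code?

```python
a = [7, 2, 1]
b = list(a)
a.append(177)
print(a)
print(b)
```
[7, 2, 1, 177]
[7, 2, 1]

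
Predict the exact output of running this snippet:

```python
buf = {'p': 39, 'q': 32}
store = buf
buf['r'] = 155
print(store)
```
{'p': 39, 'q': 32, 'r': 155}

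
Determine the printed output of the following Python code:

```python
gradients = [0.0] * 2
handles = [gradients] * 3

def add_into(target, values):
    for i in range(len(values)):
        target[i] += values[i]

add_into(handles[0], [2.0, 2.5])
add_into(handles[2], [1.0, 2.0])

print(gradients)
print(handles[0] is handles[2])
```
[3.0, 4.5]
True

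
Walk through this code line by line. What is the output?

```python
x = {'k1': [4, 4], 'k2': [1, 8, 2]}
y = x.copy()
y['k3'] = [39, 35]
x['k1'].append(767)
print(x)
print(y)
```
{'k1': [4, 4, 767], 'k2': [1, 8, 2]}
{'k1': [4, 4, 767], 'k2': [1, 8, 2], 'k3': [39, 35]}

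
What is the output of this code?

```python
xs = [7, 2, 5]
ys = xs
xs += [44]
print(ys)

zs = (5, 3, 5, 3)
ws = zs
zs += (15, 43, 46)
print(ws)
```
[7, 2, 5, 44]
(5, 3, 5, 3)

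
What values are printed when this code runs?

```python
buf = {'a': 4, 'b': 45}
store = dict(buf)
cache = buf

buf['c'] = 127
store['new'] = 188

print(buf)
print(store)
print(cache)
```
{'a': 4, 'b': 45, 'c': 127}
{'a': 4, 'b': 45, 'new': 188}
{'a': 4, 'b': 45, 'c': 127}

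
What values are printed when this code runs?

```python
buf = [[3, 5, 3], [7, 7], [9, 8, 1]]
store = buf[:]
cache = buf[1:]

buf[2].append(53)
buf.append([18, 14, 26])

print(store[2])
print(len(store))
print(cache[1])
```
[9, 8, 1, 53]
3
[9, 8, 1, 53]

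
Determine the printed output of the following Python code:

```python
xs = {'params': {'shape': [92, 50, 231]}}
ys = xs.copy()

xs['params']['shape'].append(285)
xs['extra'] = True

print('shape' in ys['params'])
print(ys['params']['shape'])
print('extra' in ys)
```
True
[92, 50, 231, 285]
False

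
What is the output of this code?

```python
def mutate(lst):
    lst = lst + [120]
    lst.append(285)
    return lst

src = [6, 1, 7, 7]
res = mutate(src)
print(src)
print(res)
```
[6, 1, 7, 7]
[6, 1, 7, 7, 120, 285]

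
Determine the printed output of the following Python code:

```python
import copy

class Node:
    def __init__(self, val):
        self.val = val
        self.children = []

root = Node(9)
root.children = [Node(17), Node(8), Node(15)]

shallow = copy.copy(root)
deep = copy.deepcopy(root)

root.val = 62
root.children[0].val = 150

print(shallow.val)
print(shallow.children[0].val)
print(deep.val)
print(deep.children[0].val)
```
9
150
9
17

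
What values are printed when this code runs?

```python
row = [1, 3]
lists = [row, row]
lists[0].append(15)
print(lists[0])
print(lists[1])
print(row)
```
[1, 3, 15]
[1, 3, 15]
[1, 3, 15]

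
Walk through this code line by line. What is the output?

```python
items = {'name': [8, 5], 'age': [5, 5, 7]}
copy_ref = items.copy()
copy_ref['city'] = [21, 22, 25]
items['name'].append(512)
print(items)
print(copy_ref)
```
{'name': [8, 5, 512], 'age': [5, 5, 7]}
{'name': [8, 5, 512], 'age': [5, 5, 7], 'city': [21, 22, 25]}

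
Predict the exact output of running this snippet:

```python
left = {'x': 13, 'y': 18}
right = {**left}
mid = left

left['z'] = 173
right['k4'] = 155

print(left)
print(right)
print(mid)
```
{'x': 13, 'y': 18, 'z': 173}
{'x': 13, 'y': 18, 'k4': 155}
{'x': 13, 'y': 18, 'z': 173}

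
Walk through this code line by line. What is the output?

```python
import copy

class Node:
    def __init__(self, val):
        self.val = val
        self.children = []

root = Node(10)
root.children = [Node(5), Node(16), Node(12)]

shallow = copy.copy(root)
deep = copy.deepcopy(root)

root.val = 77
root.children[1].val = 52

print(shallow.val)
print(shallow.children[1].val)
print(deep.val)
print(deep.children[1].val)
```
10
52
10
16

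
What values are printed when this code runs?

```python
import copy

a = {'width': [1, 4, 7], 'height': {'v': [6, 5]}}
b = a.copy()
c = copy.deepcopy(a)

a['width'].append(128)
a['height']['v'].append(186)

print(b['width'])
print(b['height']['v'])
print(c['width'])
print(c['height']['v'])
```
[1, 4, 7, 128]
[6, 5, 186]
[1, 4, 7]
[6, 5]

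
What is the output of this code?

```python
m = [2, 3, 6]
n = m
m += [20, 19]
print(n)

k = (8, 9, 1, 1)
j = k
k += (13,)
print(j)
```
[2, 3, 6, 20, 19]
(8, 9, 1, 1)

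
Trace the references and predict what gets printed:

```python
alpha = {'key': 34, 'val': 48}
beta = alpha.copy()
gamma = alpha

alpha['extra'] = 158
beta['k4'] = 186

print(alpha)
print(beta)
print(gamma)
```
{'key': 34, 'val': 48, 'extra': 158}
{'key': 34, 'val': 48, 'k4': 186}
{'key': 34, 'val': 48, 'extra': 158}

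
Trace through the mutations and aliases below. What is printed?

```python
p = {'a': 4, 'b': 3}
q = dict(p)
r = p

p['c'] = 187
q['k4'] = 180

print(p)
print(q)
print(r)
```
{'a': 4, 'b': 3, 'c': 187}
{'a': 4, 'b': 3, 'k4': 180}
{'a': 4, 'b': 3, 'c': 187}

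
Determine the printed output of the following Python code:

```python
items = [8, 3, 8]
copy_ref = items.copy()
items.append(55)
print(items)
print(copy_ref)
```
[8, 3, 8, 55]
[8, 3, 8]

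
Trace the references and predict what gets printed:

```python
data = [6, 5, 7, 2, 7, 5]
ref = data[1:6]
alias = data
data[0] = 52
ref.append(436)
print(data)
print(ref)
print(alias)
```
[52, 5, 7, 2, 7, 5]
[5, 7, 2, 7, 5, 436]
[52, 5, 7, 2, 7, 5]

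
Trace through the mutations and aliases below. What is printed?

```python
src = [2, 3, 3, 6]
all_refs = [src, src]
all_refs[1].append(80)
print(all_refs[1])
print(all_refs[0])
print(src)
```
[2, 3, 3, 6, 80]
[2, 3, 3, 6, 80]
[2, 3, 3, 6, 80]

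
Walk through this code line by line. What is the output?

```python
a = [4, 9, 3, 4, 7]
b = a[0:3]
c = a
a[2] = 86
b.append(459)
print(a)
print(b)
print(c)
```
[4, 9, 86, 4, 7]
[4, 9, 3, 459]
[4, 9, 86, 4, 7]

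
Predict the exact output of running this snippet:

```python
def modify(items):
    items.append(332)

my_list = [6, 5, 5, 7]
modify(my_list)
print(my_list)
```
[6, 5, 5, 7, 332]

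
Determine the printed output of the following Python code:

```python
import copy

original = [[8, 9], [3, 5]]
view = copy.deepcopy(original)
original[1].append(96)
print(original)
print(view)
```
[[8, 9], [3, 5, 96]]
[[8, 9], [3, 5]]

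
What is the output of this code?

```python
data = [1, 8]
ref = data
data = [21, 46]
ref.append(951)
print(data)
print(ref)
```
[21, 46]
[1, 8, 951]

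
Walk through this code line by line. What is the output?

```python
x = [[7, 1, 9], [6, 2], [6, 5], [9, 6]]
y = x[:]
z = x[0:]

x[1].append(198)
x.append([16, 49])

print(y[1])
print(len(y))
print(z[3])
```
[6, 2, 198]
4
[9, 6]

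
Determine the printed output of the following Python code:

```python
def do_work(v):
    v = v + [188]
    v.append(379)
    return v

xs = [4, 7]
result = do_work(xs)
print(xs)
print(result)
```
[4, 7]
[4, 7, 188, 379]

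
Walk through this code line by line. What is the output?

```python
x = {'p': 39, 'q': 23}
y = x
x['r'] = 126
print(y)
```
{'p': 39, 'q': 23, 'r': 126}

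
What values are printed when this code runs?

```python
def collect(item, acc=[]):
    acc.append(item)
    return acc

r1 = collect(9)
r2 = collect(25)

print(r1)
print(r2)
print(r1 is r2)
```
[9, 25]
[9, 25]
True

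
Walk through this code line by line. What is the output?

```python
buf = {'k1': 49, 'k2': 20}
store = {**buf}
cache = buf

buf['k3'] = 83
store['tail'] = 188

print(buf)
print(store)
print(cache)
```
{'k1': 49, 'k2': 20, 'k3': 83}
{'k1': 49, 'k2': 20, 'tail': 188}
{'k1': 49, 'k2': 20, 'k3': 83}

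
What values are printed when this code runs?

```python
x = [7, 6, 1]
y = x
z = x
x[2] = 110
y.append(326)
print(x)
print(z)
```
[7, 6, 110, 326]
[7, 6, 110, 326]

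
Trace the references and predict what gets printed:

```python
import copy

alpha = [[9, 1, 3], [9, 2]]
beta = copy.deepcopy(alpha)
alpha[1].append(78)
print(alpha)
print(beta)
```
[[9, 1, 3], [9, 2, 78]]
[[9, 1, 3], [9, 2]]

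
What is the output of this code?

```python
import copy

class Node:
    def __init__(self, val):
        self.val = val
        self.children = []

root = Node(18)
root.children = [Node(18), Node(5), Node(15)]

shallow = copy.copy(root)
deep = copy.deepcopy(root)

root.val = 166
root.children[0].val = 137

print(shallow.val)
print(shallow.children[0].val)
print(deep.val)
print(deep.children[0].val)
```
18
137
18
18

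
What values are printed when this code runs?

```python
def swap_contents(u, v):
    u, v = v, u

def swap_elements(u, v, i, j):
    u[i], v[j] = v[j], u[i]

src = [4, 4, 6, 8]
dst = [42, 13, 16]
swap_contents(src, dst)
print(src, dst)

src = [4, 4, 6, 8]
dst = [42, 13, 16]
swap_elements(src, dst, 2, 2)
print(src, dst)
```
[4, 4, 6, 8] [42, 13, 16]
[4, 4, 16, 8] [42, 13, 6]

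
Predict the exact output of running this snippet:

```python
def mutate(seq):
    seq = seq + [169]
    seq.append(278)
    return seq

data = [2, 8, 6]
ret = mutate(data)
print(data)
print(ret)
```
[2, 8, 6]
[2, 8, 6, 169, 278]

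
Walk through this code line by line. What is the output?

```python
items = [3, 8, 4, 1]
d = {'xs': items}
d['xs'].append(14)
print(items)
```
[3, 8, 4, 1, 14]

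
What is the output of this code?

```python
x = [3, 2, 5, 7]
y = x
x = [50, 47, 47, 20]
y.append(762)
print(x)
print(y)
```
[50, 47, 47, 20]
[3, 2, 5, 7, 762]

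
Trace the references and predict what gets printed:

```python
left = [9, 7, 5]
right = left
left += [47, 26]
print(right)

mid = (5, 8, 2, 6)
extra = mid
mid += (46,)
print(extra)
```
[9, 7, 5, 47, 26]
(5, 8, 2, 6)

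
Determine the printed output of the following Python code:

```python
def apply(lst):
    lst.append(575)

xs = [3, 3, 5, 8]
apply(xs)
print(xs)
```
[3, 3, 5, 8, 575]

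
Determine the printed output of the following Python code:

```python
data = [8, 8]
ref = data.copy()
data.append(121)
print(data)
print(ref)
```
[8, 8, 121]
[8, 8]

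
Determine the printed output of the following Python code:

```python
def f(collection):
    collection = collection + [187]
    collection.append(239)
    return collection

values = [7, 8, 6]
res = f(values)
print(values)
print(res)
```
[7, 8, 6]
[7, 8, 6, 187, 239]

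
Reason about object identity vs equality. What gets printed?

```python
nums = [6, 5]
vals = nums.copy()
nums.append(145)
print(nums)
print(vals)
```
[6, 5, 145]
[6, 5]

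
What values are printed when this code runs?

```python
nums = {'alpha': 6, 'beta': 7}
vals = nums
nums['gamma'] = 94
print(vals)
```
{'alpha': 6, 'beta': 7, 'gamma': 94}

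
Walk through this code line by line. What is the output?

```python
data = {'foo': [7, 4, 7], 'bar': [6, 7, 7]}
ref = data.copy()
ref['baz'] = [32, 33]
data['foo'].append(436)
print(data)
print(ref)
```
{'foo': [7, 4, 7, 436], 'bar': [6, 7, 7]}
{'foo': [7, 4, 7, 436], 'bar': [6, 7, 7], 'baz': [32, 33]}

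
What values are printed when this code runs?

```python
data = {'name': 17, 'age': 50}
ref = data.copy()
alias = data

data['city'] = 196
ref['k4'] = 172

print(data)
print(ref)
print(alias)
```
{'name': 17, 'age': 50, 'city': 196}
{'name': 17, 'age': 50, 'k4': 172}
{'name': 17, 'age': 50, 'city': 196}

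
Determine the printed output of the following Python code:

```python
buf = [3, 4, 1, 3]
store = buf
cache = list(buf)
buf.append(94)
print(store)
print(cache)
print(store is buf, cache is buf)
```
[3, 4, 1, 3, 94]
[3, 4, 1, 3]
True False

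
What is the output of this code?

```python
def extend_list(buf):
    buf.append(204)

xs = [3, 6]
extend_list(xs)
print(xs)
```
[3, 6, 204]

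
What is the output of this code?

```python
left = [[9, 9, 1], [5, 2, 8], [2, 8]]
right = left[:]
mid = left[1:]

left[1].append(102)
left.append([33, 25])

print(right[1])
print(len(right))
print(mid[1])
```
[5, 2, 8, 102]
3
[2, 8]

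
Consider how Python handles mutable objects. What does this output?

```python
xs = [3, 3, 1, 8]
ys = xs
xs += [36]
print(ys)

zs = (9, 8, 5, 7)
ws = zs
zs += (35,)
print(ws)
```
[3, 3, 1, 8, 36]
(9, 8, 5, 7)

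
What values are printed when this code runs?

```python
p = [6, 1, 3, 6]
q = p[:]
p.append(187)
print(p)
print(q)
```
[6, 1, 3, 6, 187]
[6, 1, 3, 6]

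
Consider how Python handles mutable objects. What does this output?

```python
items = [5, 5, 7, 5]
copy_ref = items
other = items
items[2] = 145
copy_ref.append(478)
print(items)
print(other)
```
[5, 5, 145, 5, 478]
[5, 5, 145, 5, 478]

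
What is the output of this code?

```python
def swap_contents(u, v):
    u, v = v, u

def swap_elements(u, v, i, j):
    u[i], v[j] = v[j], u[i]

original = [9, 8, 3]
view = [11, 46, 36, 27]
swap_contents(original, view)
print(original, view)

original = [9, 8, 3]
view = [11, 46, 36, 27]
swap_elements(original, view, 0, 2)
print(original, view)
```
[9, 8, 3] [11, 46, 36, 27]
[36, 8, 3] [11, 46, 9, 27]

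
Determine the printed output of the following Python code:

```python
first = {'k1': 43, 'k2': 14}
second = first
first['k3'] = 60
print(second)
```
{'k1': 43, 'k2': 14, 'k3': 60}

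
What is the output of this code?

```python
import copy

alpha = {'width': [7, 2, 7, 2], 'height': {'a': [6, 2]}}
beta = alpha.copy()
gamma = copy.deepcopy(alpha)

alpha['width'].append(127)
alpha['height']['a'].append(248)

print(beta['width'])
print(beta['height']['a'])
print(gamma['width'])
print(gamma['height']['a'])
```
[7, 2, 7, 2, 127]
[6, 2, 248]
[7, 2, 7, 2]
[6, 2]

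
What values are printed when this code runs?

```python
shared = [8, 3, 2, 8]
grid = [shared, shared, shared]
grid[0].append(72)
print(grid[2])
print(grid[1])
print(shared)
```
[8, 3, 2, 8, 72]
[8, 3, 2, 8, 72]
[8, 3, 2, 8, 72]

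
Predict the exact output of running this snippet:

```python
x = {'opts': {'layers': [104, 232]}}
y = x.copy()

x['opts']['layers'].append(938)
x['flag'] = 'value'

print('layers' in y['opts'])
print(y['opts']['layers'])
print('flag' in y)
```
True
[104, 232, 938]
False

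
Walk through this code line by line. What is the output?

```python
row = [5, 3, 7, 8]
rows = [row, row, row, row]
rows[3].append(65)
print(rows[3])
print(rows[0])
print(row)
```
[5, 3, 7, 8, 65]
[5, 3, 7, 8, 65]
[5, 3, 7, 8, 65]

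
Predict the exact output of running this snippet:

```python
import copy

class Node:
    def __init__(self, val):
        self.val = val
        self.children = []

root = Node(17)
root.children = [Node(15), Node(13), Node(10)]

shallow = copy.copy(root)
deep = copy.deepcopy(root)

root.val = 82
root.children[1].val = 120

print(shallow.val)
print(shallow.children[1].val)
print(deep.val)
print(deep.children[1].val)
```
17
120
17
13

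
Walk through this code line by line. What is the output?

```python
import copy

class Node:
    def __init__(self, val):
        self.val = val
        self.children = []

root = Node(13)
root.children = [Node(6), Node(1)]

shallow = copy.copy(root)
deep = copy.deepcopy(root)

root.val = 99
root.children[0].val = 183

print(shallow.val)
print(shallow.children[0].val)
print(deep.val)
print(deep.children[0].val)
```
13
183
13
6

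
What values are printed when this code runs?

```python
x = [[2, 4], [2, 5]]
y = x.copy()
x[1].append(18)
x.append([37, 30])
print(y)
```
[[2, 4], [2, 5, 18]]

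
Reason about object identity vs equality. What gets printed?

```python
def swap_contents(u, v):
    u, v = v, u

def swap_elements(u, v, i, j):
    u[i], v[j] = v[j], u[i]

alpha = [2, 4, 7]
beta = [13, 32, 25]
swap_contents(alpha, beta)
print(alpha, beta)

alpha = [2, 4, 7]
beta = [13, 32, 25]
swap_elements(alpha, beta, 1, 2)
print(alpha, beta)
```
[2, 4, 7] [13, 32, 25]
[2, 25, 7] [13, 32, 4]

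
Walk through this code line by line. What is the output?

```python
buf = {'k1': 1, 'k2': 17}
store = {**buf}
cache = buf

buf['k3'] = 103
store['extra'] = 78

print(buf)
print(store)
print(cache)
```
{'k1': 1, 'k2': 17, 'k3': 103}
{'k1': 1, 'k2': 17, 'extra': 78}
{'k1': 1, 'k2': 17, 'k3': 103}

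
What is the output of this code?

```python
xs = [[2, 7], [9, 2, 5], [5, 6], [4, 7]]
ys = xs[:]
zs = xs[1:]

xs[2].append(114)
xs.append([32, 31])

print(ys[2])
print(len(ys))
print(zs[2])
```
[5, 6, 114]
4
[4, 7]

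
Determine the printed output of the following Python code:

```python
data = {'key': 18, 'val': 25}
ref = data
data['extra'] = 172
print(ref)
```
{'key': 18, 'val': 25, 'extra': 172}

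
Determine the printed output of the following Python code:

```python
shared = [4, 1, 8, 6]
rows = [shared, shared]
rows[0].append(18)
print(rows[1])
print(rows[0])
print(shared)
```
[4, 1, 8, 6, 18]
[4, 1, 8, 6, 18]
[4, 1, 8, 6, 18]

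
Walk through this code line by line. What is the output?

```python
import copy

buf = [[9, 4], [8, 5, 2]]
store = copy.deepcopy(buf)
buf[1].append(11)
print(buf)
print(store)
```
[[9, 4], [8, 5, 2, 11]]
[[9, 4], [8, 5, 2]]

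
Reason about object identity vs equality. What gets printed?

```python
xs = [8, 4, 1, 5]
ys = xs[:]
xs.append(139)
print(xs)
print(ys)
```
[8, 4, 1, 5, 139]
[8, 4, 1, 5]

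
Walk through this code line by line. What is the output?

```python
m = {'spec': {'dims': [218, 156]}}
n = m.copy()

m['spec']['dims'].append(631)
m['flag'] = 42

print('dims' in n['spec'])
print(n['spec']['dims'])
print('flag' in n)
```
True
[218, 156, 631]
False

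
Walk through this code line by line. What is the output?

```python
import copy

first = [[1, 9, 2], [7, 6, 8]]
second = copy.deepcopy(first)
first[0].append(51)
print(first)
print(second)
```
[[1, 9, 2, 51], [7, 6, 8]]
[[1, 9, 2], [7, 6, 8]]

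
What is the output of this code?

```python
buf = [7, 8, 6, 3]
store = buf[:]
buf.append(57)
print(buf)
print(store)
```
[7, 8, 6, 3, 57]
[7, 8, 6, 3]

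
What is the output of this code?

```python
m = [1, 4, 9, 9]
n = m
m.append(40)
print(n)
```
[1, 4, 9, 9, 40]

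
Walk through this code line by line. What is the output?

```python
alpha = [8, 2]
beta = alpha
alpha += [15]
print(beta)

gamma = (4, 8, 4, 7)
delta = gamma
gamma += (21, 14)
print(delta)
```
[8, 2, 15]
(4, 8, 4, 7)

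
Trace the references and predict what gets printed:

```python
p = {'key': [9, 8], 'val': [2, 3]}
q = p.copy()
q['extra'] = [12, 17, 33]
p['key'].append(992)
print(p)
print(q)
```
{'key': [9, 8, 992], 'val': [2, 3]}
{'key': [9, 8, 992], 'val': [2, 3], 'extra': [12, 17, 33]}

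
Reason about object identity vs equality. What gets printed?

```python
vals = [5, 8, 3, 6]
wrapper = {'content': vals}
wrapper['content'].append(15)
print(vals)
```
[5, 8, 3, 6, 15]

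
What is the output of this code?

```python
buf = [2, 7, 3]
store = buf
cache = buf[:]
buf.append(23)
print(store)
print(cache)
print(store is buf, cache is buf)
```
[2, 7, 3, 23]
[2, 7, 3]
True False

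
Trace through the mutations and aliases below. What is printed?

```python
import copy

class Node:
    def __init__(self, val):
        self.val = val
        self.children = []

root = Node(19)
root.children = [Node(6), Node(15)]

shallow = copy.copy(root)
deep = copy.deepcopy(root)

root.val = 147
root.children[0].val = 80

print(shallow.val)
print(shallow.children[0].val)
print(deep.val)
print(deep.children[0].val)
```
19
80
19
6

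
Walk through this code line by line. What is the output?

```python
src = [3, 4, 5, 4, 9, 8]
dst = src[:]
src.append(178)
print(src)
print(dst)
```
[3, 4, 5, 4, 9, 8, 178]
[3, 4, 5, 4, 9, 8]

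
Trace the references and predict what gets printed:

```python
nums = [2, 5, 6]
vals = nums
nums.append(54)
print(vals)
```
[2, 5, 6, 54]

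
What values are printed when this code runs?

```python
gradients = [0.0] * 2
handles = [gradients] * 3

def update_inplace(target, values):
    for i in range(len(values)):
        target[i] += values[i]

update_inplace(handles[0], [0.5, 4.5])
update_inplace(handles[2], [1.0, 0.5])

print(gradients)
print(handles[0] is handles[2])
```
[1.5, 5.0]
True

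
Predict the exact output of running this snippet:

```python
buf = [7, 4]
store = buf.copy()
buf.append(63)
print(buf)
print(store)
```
[7, 4, 63]
[7, 4]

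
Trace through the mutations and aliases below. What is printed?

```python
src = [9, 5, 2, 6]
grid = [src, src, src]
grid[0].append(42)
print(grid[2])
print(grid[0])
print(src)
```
[9, 5, 2, 6, 42]
[9, 5, 2, 6, 42]
[9, 5, 2, 6, 42]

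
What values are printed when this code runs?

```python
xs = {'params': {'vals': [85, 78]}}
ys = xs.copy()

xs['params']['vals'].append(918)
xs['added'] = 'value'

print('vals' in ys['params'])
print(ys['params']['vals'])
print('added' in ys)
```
True
[85, 78, 918]
False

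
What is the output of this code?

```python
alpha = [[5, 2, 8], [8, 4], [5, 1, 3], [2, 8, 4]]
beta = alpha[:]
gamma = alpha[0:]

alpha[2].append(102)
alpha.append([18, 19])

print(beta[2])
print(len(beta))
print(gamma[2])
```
[5, 1, 3, 102]
4
[5, 1, 3, 102]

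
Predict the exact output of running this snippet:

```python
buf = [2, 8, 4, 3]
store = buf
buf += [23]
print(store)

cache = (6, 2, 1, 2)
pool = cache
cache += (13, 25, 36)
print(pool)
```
[2, 8, 4, 3, 23]
(6, 2, 1, 2)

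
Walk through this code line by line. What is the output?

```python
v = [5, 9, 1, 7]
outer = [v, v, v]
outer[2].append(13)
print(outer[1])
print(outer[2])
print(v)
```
[5, 9, 1, 7, 13]
[5, 9, 1, 7, 13]
[5, 9, 1, 7, 13]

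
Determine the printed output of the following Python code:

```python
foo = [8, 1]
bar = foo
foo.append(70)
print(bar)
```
[8, 1, 70]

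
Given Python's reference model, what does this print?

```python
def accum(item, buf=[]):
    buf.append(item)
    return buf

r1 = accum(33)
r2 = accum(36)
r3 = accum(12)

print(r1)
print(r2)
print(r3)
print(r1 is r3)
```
[33, 36, 12]
[33, 36, 12]
[33, 36, 12]
True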